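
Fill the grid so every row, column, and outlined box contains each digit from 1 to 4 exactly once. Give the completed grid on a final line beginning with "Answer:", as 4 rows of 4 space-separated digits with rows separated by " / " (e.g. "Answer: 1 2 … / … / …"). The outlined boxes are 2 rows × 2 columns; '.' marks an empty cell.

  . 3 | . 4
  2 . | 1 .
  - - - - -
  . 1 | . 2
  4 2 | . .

Step 1. [r4c3∈{3}] r4c3 is down to just 3 ⇒ r4c3=3.
Step 2. [r4c4∈{1}] r4c4 has the single candidate 1 ⇒ r4c4=1.
Step 3. [r3c3∈{4}] r3c3 has the single candidate 4 ⇒ r3c3=4.
Step 4. [r1c1∈{1}] r1c1 is down to just 1. So r1c1=1.
Step 5. [r1c3∈{2}] nothing but 2 survives at r1c3, so r1c3=2.
Step 6. [r2c4∈{3}] r2c4's peers cover all but 3, so r2c4=3.
Step 7. [r3c1∈{3}] r3c1 has the single candidate 3 ⇒ r3c1=3.
Step 8. [r2c2∈{4}] r2c2 is down to just 4, so r2c2=4.

Answer: 1 3 2 4 / 2 4 1 3 / 3 1 4 2 / 4 2 3 1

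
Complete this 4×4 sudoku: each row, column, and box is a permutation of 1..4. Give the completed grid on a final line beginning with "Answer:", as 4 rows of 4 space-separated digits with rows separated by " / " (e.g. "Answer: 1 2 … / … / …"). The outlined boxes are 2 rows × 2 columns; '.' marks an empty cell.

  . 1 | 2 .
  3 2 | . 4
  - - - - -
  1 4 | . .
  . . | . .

Step 1. [r4c4∈{1,2,3}] r4c4 is the only open cell in col 4 admitting 1. So r4c4=1.
Step 2. [r3c3∈{3}] r3c3's peers cover all but 3. So r3c3=3.
Step 3. [r4c2∈{3}] nothing but 3 survives at r4c2. So r4c2=3.
Step 4. [r2c3∈{1}] nothing but 1 survives at r2c3 ⇒ r2c3=1.
Step 5. [r1c4∈{3}] nothing but 3 survives at r1c4 ⇒ r1c4=3.
Step 6. [r4c1∈{2}] nothing but 2 survives at r4c1. So r4c1=2.
Step 7. [r4c3∈{4}] r4c3's peers cover all but 4. So r4c3=4.
Step 8. [r3c4∈{2}] nothing but 2 survives at r3c4 ⇒ r3c4=2.
Step 9. [r1c1∈{4}] r1c1 has the single candidate 4. So r1c1=4.

Answer: 4 1 2 3 / 3 2 1 4 / 1 4 3 2 / 2 3 4 1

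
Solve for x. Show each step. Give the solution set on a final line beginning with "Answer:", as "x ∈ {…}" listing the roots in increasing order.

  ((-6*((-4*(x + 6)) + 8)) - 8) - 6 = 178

Step 1. [((-6*((-4*(x + 6)) + 8)) - 8) - 6 = 178] 6 comes off first (add 6), so sub: (-6*((-4*(x + 6)) + 8)) - 8 = 184.
Step 2. [(-6*((-4*(x + 6)) + 8)) - 8 = 184] 8 comes off first (add 8), so sub: -6*((-4*(x + 6)) + 8) = 192.
Step 3. [-6*((-4*(x + 6)) + 8) = 192] LHS = -6·(…); ÷-6 both sides, so div: (-4*(x + 6)) + 8 = -32.
Step 4. [(-4*(x + 6)) + 8 = -32] peel the +8: subtract 8 from each side ⇒ sub: -4*(x + 6) = -40.
Step 5. [-4*(x + 6) = -40] -4 out front; divide by -4, so div: x + 6 = 10.
Step 6. [x + 6 = 10] 6 comes off first (subtract 6), so sub: x = 4.

Answer: x ∈ {4}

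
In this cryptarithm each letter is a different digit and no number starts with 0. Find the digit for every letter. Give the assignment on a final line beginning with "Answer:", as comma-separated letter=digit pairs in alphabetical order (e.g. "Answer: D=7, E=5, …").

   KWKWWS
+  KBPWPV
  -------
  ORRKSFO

Step 1. [col 1: S + V ≡ O (mod 10)] several values work for S in column 1 (S + V ≡ O (mod 10), carry-in 0); try S=4 ⇒ S=4.
Step 2. [col 1: S + V ≡ O (mod 10)] V=7 is one option consistent with column 1 (S + V ≡ O (mod 10), carry-in 0) — take it ⇒ V=7.
Step 3. [col 1: S + V ≡ O (mod 10)] column 1 reads S+V+carry(0)=O with S=4, V=7; with digits 4,7 already taken and all letters distinct, the only value for O is 1 ⇒ O=1.
Step 4. [col 2: W + P ≡ F (mod 10)] several values work for F in column 2 (W + P ≡ F (mod 10), carry-in 1); try F=3 ⇒ F=3.
Step 5. [col 2: W + P ≡ F (mod 10)] column 2 (W + P ≡ F (mod 10), carry-in 1) doesn't pin W yet; pick W=2 and continue, so W=2.
Step 6. [col 2: W + P ≡ F (mod 10)] in column 2 we have W+P≡F with carry-in 1; given W=2, F=3 and digits 1,2,3,4,7 already taken and all letters distinct, that pins P to 0. So P=0.
Step 7. [col 4: K + P ≡ K (mod 10)] no forcing yet in column 4 (carry-in 0); K=9 is free and consistent — try it ⇒ K=9.
Step 8. [col 5: W + B ≡ R (mod 10)] from column 5 (W=2, carry-in 0, digits 0,1,2,3,4,7,9 already taken and all letters distinct): R must equal 8. So R=8.
Step 9. [col 5: W + B ≡ R (mod 10)] in column 5 we have W+B≡R with carry-in 0; given W=2, R=8 and digits 0,1,2,3,4,7,8,9 already taken and all letters distinct, that pins B to 6 ⇒ B=6.

Answer: B=6, F=3, K=9, O=1, P=0, R=8, S=4, V=7, W=2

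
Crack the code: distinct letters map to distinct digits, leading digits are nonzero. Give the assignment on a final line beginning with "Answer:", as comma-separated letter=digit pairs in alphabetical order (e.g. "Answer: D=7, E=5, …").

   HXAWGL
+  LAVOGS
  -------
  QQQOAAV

Step 1. [Q] Q is the leading digit of a 7-digit sum of two 6-digit numbers; the final carry is exactly 1 ⇒ Q=1.
Step 2. [col 1: L + S ≡ V (mod 10)] no forcing yet in column 1 (carry-in 0); S=2 is free and consistent — try it ⇒ S=2.
Step 3. [col 1: L + S ≡ V (mod 10)] no forcing yet in column 1 (carry-in 0); L=7 is free and consistent — try it, so L=7.
Step 4. [col 1: L + S ≡ V (mod 10)] from column 1 (L=7, S=2, carry-in 0, digits 1,2,7 already taken and all letters distinct): V must equal 9, so V=9.
Step 5. [col 2: G + G ≡ A (mod 10)] column 2 (G + G ≡ A (mod 10), carry-in 0) doesn't pin A yet; pick A=6 and continue ⇒ A=6.
Step 6. [col 2: G + G ≡ A (mod 10)] G=8 is one option consistent with column 2 (G + G ≡ A (mod 10), carry-in 0) — take it. So G=8.
Step 7. [col 3: W + O ≡ A (mod 10)] W=0 is one option consistent with column 3 (W + O ≡ A (mod 10), carry-in 1) — take it, so W=0.
Step 8. [col 3: W + O ≡ A (mod 10)] in column 3 we have W+O≡A with carry-in 1; given W=0, A=6 and digits 0,1,2,6,7,8,9 already taken and all letters distinct, that pins O to 5, so O=5.
Step 9. [col 5: X + A ≡ Q (mod 10)] from column 5 (A=6, Q=1, carry-in 1, digits 0,1,2,5,6,7,8,9 already taken and all letters distinct): X must equal 4, so X=4.
Step 10. [col 6: H + L ≡ Q (mod 10)] column 6 reads H+L+carry(1)=Q with L=7, Q=1; with digits 0,1,2,4,5,6,7,8,9 already taken and all letters distinct, the only value for H is 3. So H=3.

Answer: A=6, G=8, H=3, L=7, O=5, Q=1, S=2, V=9, W=0, X=4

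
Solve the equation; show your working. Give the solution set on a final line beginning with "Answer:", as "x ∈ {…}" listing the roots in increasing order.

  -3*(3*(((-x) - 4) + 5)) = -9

Step 1. [-3*(3*(((-x) - 4) + 5)) = -9] divide by the outer -3 ⇒ div: 3*(((-x) - 4) + 5) = 3.
Step 2. [3*(((-x) - 4) + 5) = 3] LHS = 3·(…); ÷3 both sides, so div: ((-x) - 4) + 5 = 1.
Step 3. [((-x) - 4) + 5 = 1] the outer +5 inverts by subtracting 5. So sub: (-x) - 4 = -4.
Step 4. [(-x) - 4 = -4] 4 comes off first (add 4). So sub: -x = 0.
Step 5. [-x = 0] leading − — multiply by −1. So neg: x = 0.

Answer: x ∈ {0}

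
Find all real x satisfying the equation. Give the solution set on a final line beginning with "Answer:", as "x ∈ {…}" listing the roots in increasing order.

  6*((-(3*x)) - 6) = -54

Step 1. [6*((-(3*x)) - 6) = -54] divide by the outer 6. So div: (-(3*x)) - 6 = -9.
Step 2. [(-(3*x)) - 6 = -9] peel the -6: add 6 from each side ⇒ sub: -(3*x) = -3.
Step 3. [-(3*x) = -3] flip signs both sides. So neg: 3*x = 3.
Step 4. [3*x = 3] leading coefficient 3: divide by 3, so div: x = 1.

Answer: x ∈ {1}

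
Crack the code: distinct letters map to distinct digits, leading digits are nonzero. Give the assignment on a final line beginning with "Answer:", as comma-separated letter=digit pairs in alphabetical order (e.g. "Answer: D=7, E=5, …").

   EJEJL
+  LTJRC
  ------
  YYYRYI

Step 1. [col 1: L + C ≡ I (mod 10)] no forcing yet in column 1 (carry-in 0); C=7 is free and consistent — try it ⇒ C=7.
Step 2. [col 1: L + C ≡ I (mod 10)] L=2 is one option consistent with column 1 (L + C ≡ I (mod 10), carry-in 0) — take it ⇒ L=2.
Step 3. [Y] Y is the leading digit of a 6-digit sum of two 5-digit numbers; the final carry is exactly 1, so Y=1.
Step 4. [col 1: L + C ≡ I (mod 10)] from column 1 (L=2, C=7, carry-in 0, digits 1,2,7 already taken and all letters distinct): I must equal 9, so I=9.
Step 5. [col 2: J + R ≡ Y (mod 10)] column 2 (J + R ≡ Y (mod 10), carry-in 0) doesn't pin J yet; pick J=6 and continue. So J=6.
Step 6. [col 2: J + R ≡ Y (mod 10)] in column 2 we have J+R≡Y with carry-in 0; given J=6, Y=1 and digits 1,2,6,7,9 already taken and all letters distinct, that pins R to 5, so R=5.
Step 7. [col 3: E + J ≡ R (mod 10)] from column 3 (J=6, R=5, carry-in 1, digits 1,2,5,6,7,9 already taken and all letters distinct): E must equal 8. So E=8.
Step 8. [col 4: J + T ≡ Y (mod 10)] column 4 reads J+T+carry(1)=Y with J=6, Y=1; with digits 1,2,5,6,7,8,9 already taken and all letters distinct, the only value for T is 4, so T=4.

Answer: C=7, E=8, I=9, J=6, L=2, R=5, T=4, Y=1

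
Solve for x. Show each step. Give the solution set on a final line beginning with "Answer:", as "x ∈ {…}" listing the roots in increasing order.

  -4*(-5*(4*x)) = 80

Step 1. [-4*(-5*(4*x)) = 80] divide by the outer -4. So div: -5*(4*x) = -20.
Step 2. [-5*(4*x) = -20] LHS = -5·(…); ÷-5 both sides. So div: 4*x = 4.
Step 3. [4*x = 4] divide by the outer 4. So div: x = 1.

Answer: x ∈ {1}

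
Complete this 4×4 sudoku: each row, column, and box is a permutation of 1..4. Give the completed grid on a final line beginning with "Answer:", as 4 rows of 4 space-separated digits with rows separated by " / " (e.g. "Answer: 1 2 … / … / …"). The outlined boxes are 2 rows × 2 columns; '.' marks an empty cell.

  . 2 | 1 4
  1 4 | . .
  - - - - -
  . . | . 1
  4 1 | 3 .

Step 1. [r2c3∈{2}] r2c3 is down to just 2. So r2c3=2.
Step 2. [r3c1∈{2,3}] across row 3, 2 lands solely at r3c1. So r3c1=2.
Step 3. [r1c1∈{3}] r1c1's peers cover all but 3, so r1c1=3.
Step 4. [r4c4∈{2}] r4c4's peers cover all but 2, so r4c4=2.
Step 5. [r2c4∈{3}] nothing but 3 survives at r2c4. So r2c4=3.
Step 6. [r3c2∈{3}] nothing but 3 survives at r3c2. So r3c2=3.
Step 7. [r3c3∈{4}] r3c3's peers cover all but 4 ⇒ r3c3=4.

Answer: 3 2 1 4 / 1 4 2 3 / 2 3 4 1 / 4 1 3 2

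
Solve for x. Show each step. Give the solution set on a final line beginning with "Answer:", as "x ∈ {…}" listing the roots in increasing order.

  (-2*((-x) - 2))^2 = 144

Step 1. [(-2*((-x) - 2))^2 = 144] √ both sides: 144 ≥ 0 gives two branches, so sqrt: -2*((-x) - 2) = 12 or -12.
Step 2. [-2*((-x) - 2) = 12 or -12] divide by the outer -2. So div: (-x) - 2 = -6 or 6.
Step 3. [(-x) - 2 = -6 or 6] -2 is outermost — add 2 both sides. So sub: -x = -4 or 8.
Step 4. [-x = -4 or 8] flip signs both sides. So neg: x = 4 or -8.

Answer: x ∈ {-8, 4}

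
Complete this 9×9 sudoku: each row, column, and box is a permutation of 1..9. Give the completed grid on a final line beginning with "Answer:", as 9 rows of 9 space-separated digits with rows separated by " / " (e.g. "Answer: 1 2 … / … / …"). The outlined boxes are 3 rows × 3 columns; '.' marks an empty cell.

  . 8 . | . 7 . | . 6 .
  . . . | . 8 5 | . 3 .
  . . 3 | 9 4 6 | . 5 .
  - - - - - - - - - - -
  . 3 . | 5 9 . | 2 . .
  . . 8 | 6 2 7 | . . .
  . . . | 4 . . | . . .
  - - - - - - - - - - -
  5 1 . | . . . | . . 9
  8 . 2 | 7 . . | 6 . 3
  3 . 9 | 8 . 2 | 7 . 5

Step 1. [r8c2∈{4}] r8c2's peers cover all but 4 ⇒ r8c2=4.
Step 2. [r8c8∈{1}] r8c8's peers cover all but 1 ⇒ r8c8=1.
Step 3. [r5c7∈{1,3,4,5,9}] row 5 places 3 nowhere but r5c7, so r5c7=3.
Step 4. [r6c7∈{1,5,8,9}] in col 7, 5 fits only at r6c7. So r6c7=5.
Step 5. [r9c8∈{4}] nothing but 4 survives at r9c8. So r9c8=4.
Step 6. [r9c2∈{6}] r9c2 is down to just 6, so r9c2=6.
Step 7. [r7c4∈{3}] nothing but 3 survives at r7c4, so r7c4=3.
Step 8. [r5c8∈{9}] r5c8's peers cover all but 9, so r5c8=9.
Step 9. [r7c3∈{7}] nothing but 7 survives at r7c3. So r7c3=7.
Step 10. [r1c3∈{1,4,5}] in row 1, 5 fits only at r1c3. So r1c3=5.
Step 11. [r6c5∈{1,3}] in col 5, 3 fits only at r6c5, so r6c5=3.
Step 12. [r7c7∈{8}] r7c7 has the single candidate 8. So r7c7=8.
Step 13. [r3c7∈{1}] r3c7 is down to just 1 ⇒ r3c7=1.
Step 14. [r3c9∈{2,7,8}] in row 3, 8 fits only at r3c9, so r3c9=8.
Step 15. [r2c9∈{2,4,7}] in box 3, 7 fits only at r2c9 ⇒ r2c9=7.
Step 16. [r1c9∈{2,4}] r1c9 is the only open cell in col 9 admitting 2. So r1c9=2.
Step 17. [r1c4∈{1}] r1c4's peers cover all but 1, so r1c4=1.
Step 18. [r2c4∈{2}] r2c4 is down to just 2. So r2c4=2.
Step 19. [r2c2∈{9}] r2c2's peers cover all but 9, so r2c2=9.
Step 20. [r1c1∈{4}] only 4 remains possible at r1c1. So r1c1=4.
Step 21. [r5c1∈{1}] nothing but 1 survives at r5c1. So r5c1=1.
Step 22. [r6c3∈{6}] r6c3 has the single candidate 6, so r6c3=6.
Step 23. [r4c1∈{7}] nothing but 7 survives at r4c1 ⇒ r4c1=7.
Step 24. [r6c2∈{2}] r6c2 has the single candidate 2 ⇒ r6c2=2.
Step 25. [r4c8∈{8}] nothing but 8 survives at r4c8 ⇒ r4c8=8.
Step 26. [r6c9∈{1}] r6c9 is down to just 1. So r6c9=1.
Step 27. [r4c9∈{4,6}] row 4 places 6 nowhere but r4c9. So r4c9=6.
Step 28. [r7c8∈{2}] r7c8 has the single candidate 2. So r7c8=2.
Step 29. [r1c6∈{3}] r1c6 has the single candidate 3, so r1c6=3.
Step 30. [r2c1∈{6}] r2c1 is down to just 6 ⇒ r2c1=6.
Step 31. [r8c5∈{5}] nothing but 5 survives at r8c5 ⇒ r8c5=5.
Step 32. [r6c8∈{7}] r6c8 has the single candidate 7. So r6c8=7.
Step 33. [r3c1∈{2}] r3c1 is down to just 2 ⇒ r3c1=2.
Step 34. [r2c7∈{4}] nothing but 4 survives at r2c7. So r2c7=4.
Step 35. [r3c2∈{7}] r3c2 is down to just 7 ⇒ r3c2=7.
Step 36. [r1c7∈{9}] only 9 remains possible at r1c7 ⇒ r1c7=9.
Step 37. [r6c1∈{9}] only 9 remains possible at r6c1, so r6c1=9.
Step 38. [r7c5∈{6}] r7c5's peers cover all but 6 ⇒ r7c5=6.
Step 39. [r6c6∈{8}] nothing but 8 survives at r6c6 ⇒ r6c6=8.
Step 40. [r5c2∈{5}] r5c2 has the single candidate 5 ⇒ r5c2=5.
Step 41. [r7c6∈{4}] r7c6's peers cover all but 4 ⇒ r7c6=4.
Step 42. [r9c5∈{1}] r9c5 is down to just 1 ⇒ r9c5=1.
Step 43. [r2c3∈{1}] r2c3 has the single candidate 1 ⇒ r2c3=1.
Step 44. [r8c6∈{9}] only 9 remains possible at r8c6, so r8c6=9.
Step 45. [r4c6∈{1}] r4c6's peers cover all but 1, so r4c6=1.
Step 46. [r5c9∈{4}] r5c9's peers cover all but 4 ⇒ r5c9=4.
Step 47. [r4c3∈{4}] only 4 remains possible at r4c3, so r4c3=4.

Answer: 4 8 5 1 7 3 9 6 2 / 6 9 1 2 8 5 4 3 7 / 2 7 3 9 4 6 1 5 8 / 7 3 4 5 9 1 2 8 6 / 1 5 8 6 2 7 3 9 4 / 9 2 6 4 3 8 5 7 1 / 5 1 7 3 6 4 8 2 9 / 8 4 2 7 5 9 6 1 3 / 3 6 9 8 1 2 7 4 5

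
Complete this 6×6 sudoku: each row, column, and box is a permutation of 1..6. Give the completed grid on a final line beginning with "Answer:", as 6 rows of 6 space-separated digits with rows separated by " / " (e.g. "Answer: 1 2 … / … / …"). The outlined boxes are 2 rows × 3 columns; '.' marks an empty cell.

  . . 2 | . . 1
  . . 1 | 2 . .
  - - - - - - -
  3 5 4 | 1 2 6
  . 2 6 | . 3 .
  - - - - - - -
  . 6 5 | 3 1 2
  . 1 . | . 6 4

Step 1. [r1c4∈{4,5,6}] across col 4, 6 lands solely at r1c4, so r1c4=6.
Step 2. [r1c2∈{3,4}] row 1 places 3 nowhere but r1c2 ⇒ r1c2=3.
Step 3. [r2c2∈{4}] only 4 remains possible at r2c2, so r2c2=4.
Step 4. [r2c5∈{5}] nothing but 5 survives at r2c5, so r2c5=5.
Step 5. [r4c6∈{5}] nothing but 5 survives at r4c6, so r4c6=5.
Step 6. [r2c1∈{6}] nothing but 6 survives at r2c1 ⇒ r2c1=6.
Step 7. [r4c1∈{1}] r4c1 is down to just 1 ⇒ r4c1=1.
Step 8. [r5c1∈{4}] nothing but 4 survives at r5c1. So r5c1=4.
Step 9. [r2c6∈{3}] nothing but 3 survives at r2c6 ⇒ r2c6=3.
Step 10. [r1c5∈{4}] nothing but 4 survives at r1c5 ⇒ r1c5=4.
Step 11. [r1c1∈{5}] r1c1 is down to just 5, so r1c1=5.
Step 12. [r6c1∈{2}] only 2 remains possible at r6c1 ⇒ r6c1=2.
Step 13. [r6c3∈{3}] r6c3's peers cover all but 3 ⇒ r6c3=3.
Step 14. [r6c4∈{5}] r6c4's peers cover all but 5. So r6c4=5.
Step 15. [r4c4∈{4}] nothing but 4 survives at r4c4. So r4c4=4.

Answer: 5 3 2 6 4 1 / 6 4 1 2 5 3 / 3 5 4 1 2 6 / 1 2 6 4 3 5 / 4 6 5 3 1 2 / 2 1 3 5 6 4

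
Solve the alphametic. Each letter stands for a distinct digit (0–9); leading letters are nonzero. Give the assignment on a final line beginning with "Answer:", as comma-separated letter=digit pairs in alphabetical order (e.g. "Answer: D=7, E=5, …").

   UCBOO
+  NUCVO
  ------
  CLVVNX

Step 1. [col 1: O + O ≡ X (mod 10)] several values work for X in column 1 (O + O ≡ X (mod 10), carry-in 0); try X=6. So X=6.
Step 2. [col 1: O + O ≡ X (mod 10)] O=3 is one option consistent with column 1 (O + O ≡ X (mod 10), carry-in 0) — take it ⇒ O=3.
Step 3. [col 2: O + V ≡ N (mod 10)] N=2 is one option consistent with column 2 (O + V ≡ N (mod 10), carry-in 0) — take it. So N=2.
Step 4. [col 2: O + V ≡ N (mod 10)] column 2 reads O+V+carry(0)=N with O=3, N=2; with digits 2,3,6 already taken and all letters distinct, the only value for V is 9, so V=9.
Step 5. [col 3: B + C ≡ V (mod 10)] C=1 is one option consistent with column 3 (B + C ≡ V (mod 10), carry-in 1) — take it. So C=1.
Step 6. [col 3: B + C ≡ V (mod 10)] column 3 reads B+C+carry(1)=V with C=1, V=9; with digits 1,2,3,6,9 already taken and all letters distinct, the only value for B is 7. So B=7.
Step 7. [col 4: C + U ≡ V (mod 10)] from column 4 (C=1, V=9, carry-in 0, digits 1,2,3,6,7,9 already taken and all letters distinct): U must equal 8. So U=8.
Step 8. [col 5: U + N ≡ L (mod 10)] column 5: given U=8, N=2, carry-in 0, and digits 1,2,3,6,7,8,9 already taken and all letters distinct, U+N≡L (mod 10) forces L=0 ⇒ L=0.

Answer: B=7, C=1, L=0, N=2, O=3, U=8, V=9, X=6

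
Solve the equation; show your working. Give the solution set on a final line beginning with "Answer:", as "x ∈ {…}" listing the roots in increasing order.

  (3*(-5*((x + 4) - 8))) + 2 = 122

Step 1. [(3*(-5*((x + 4) - 8))) + 2 = 122] 2 comes off first (subtract 2). So sub: 3*(-5*((x + 4) - 8)) = 120.
Step 2. [3*(-5*((x + 4) - 8)) = 120] 3·(inner) — divide through by 3, so div: -5*((x + 4) - 8) = 40.
Step 3. [-5*((x + 4) - 8) = 40] leading coefficient -5: divide by -5. So div: (x + 4) - 8 = -8.
Step 4. [(x + 4) - 8 = -8] the outer -8 inverts by adding 8 ⇒ sub: x + 4 = 0.
Step 5. [x + 4 = 0] subtract 4: x sits inside (… + 4). So sub: x = -4.

Answer: x ∈ {-4}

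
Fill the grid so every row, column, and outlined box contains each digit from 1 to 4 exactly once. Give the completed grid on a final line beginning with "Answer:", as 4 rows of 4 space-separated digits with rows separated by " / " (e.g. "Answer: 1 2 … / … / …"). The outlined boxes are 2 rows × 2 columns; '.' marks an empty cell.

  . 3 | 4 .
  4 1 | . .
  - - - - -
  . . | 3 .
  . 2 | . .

Step 1. [r3c4∈{1,2,4}] row 3 places 2 nowhere but r3c4, so r3c4=2.
Step 2. [r4c3∈{1}] only 1 remains possible at r4c3, so r4c3=1.
Step 3. [r1c4∈{1}] only 1 remains possible at r1c4 ⇒ r1c4=1.
Step 4. [r4c4∈{4}] r4c4's peers cover all but 4. So r4c4=4.
Step 5. [r3c1∈{1}] r3c1's peers cover all but 1. So r3c1=1.
Step 6. [r3c2∈{4}] only 4 remains possible at r3c2 ⇒ r3c2=4.
Step 7. [r2c3∈{2}] r2c3 has the single candidate 2 ⇒ r2c3=2.
Step 8. [r1c1∈{2}] only 2 remains possible at r1c1. So r1c1=2.
Step 9. [r4c1∈{3}] nothing but 3 survives at r4c1 ⇒ r4c1=3.
Step 10. [r2c4∈{3}] r2c4 is down to just 3 ⇒ r2c4=3.

Answer: 2 3 4 1 / 4 1 2 3 / 1 4 3 2 / 3 2 1 4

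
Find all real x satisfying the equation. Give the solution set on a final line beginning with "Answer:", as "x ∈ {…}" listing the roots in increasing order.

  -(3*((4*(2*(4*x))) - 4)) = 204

Step 1. [-(3*((4*(2*(4*x))) - 4)) = 204] LHS negated; negate both sides, so neg: 3*((4*(2*(4*x))) - 4) = -204.
Step 2. [3*((4*(2*(4*x))) - 4) = -204] LHS = 3·(…); ÷3 both sides, so div: (4*(2*(4*x))) - 4 = -68.
Step 3. [(4*(2*(4*x))) - 4 = -68] 4 divides every term; factor it out ⇒ factor: (2*(4*x)) - 1 = -17.
Step 4. [(2*(4*x)) - 1 = -17] the outer -1 inverts by adding 1 ⇒ sub: 2*(4*x) = -16.
Step 5. [2*(4*x) = -16] 2·(inner) — divide through by 2. So div: 4*x = -8.
Step 6. [4*x = -8] 4 out front; divide by 4, so div: x = -2.

Answer: x ∈ {-2}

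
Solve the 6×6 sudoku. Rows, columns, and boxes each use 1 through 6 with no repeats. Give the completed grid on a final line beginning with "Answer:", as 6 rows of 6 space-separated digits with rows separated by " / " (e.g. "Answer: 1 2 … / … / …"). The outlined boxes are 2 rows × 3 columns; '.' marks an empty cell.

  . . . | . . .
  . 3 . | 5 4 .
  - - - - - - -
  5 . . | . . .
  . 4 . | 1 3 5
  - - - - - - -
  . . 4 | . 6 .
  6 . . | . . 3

Step 1. [r5c4∈{2}] only 2 remains possible at r5c4 ⇒ r5c4=2.
Step 2. [r4c1∈{2}] r4c1 is down to just 2, so r4c1=2.
Step 3. [r2c1∈{1}] nothing but 1 survives at r2c1. So r2c1=1.
Step 4. [r5c2∈{1,5}] 5 has one home in row 5: r5c2, so r5c2=5.
Step 5. [r4c3∈{6}] r4c3 has the single candidate 6 ⇒ r4c3=6.
Step 6. [r2c3∈{2}] nothing but 2 survives at r2c3. So r2c3=2.
Step 7. [r6c3∈{1}] r6c3 is down to just 1, so r6c3=1.
Step 8. [r2c6∈{6}] r2c6's peers cover all but 6 ⇒ r2c6=6.
Step 9. [r3c6∈{2,4}] col 6 places 4 nowhere but r3c6 ⇒ r3c6=4.
Step 10. [r1c6∈{1,2}] col 6 places 2 nowhere but r1c6, so r1c6=2.
Step 11. [r1c1∈{4}] only 4 remains possible at r1c1 ⇒ r1c1=4.
Step 12. [r3c5∈{2}] r3c5 has the single candidate 2 ⇒ r3c5=2.
Step 13. [r1c4∈{3}] r1c4 has the single candidate 3 ⇒ r1c4=3.
Step 14. [r1c3∈{5}] r1c3 has the single candidate 5, so r1c3=5.
Step 15. [r6c2∈{2}] nothing but 2 survives at r6c2. So r6c2=2.
Step 16. [r3c2∈{1}] r3c2 has the single candidate 1, so r3c2=1.
Step 17. [r1c2∈{6}] r1c2's peers cover all but 6 ⇒ r1c2=6.
Step 18. [r5c1∈{3}] r5c1 is down to just 3 ⇒ r5c1=3.
Step 19. [r6c4∈{4}] only 4 remains possible at r6c4 ⇒ r6c4=4.
Step 20. [r3c3∈{3}] r3c3's peers cover all but 3, so r3c3=3.
Step 21. [r1c5∈{1}] nothing but 1 survives at r1c5 ⇒ r1c5=1.
Step 22. [r6c5∈{5}] r6c5's peers cover all but 5, so r6c5=5.
Step 23. [r3c4∈{6}] r3c4's peers cover all but 6. So r3c4=6.
Step 24. [r5c6∈{1}] only 1 remains possible at r5c6, so r5c6=1.

Answer: 4 6 5 3 1 2 / 1 3 2 5 4 6 / 5 1 3 6 2 4 / 2 4 6 1 3 5 / 3 5 4 2 6 1 / 6 2 1 4 5 3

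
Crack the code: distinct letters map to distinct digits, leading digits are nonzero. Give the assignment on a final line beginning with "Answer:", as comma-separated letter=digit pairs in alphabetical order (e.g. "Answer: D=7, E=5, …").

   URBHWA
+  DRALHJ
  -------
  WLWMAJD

Step 1. [col 1: A + J ≡ D (mod 10)] column 1 (A + J ≡ D (mod 10), carry-in 0) doesn't pin D yet; pick D=6 and continue ⇒ D=6.
Step 2. [col 1: A + J ≡ D (mod 10)] no forcing yet in column 1 (carry-in 0); A=9 is free and consistent — try it, so A=9.
Step 3. [col 1: A + J ≡ D (mod 10)] column 1 reads A+J+carry(0)=D with A=9, D=6; with digits 6,9 already taken and all letters distinct, the only value for J is 7. So J=7.
Step 4. [col 2: W + H ≡ J (mod 10)] no forcing yet in column 2 (carry-in 1); W=1 is free and consistent — try it, so W=1.
Step 5. [col 2: W + H ≡ J (mod 10)] column 2 reads W+H+carry(1)=J with W=1, J=7; with digits 1,6,7,9 already taken and all letters distinct, the only value for H is 5, so H=5.
Step 6. [col 3: H + L ≡ A (mod 10)] in column 3 we have H+L≡A with carry-in 0; given H=5, A=9 and digits 1,5,6,7,9 already taken and all letters distinct, that pins L to 4 ⇒ L=4.
Step 7. [col 4: B + A ≡ M (mod 10)] from column 4 (A=9, carry-in 0, digits 1,4,5,6,7,9 already taken and all letters distinct): B must equal 3. So B=3.
Step 8. [col 4: B + A ≡ M (mod 10)] from column 4 (B=3, A=9, carry-in 0, digits 1,3,4,5,6,7,9 already taken and all letters distinct): M must equal 2. So M=2.
Step 9. [col 5: R + R ≡ W (mod 10)] in column 5 we have R+R≡W with carry-in 1; given W=1 and digits 1,2,3,4,5,6,7,9 already taken and all letters distinct, that pins R to 0, so R=0.
Step 10. [col 6: U + D ≡ L (mod 10)] column 6 reads U+D+carry(0)=L with D=6, L=4; with digits 0,1,2,3,4,5,6,7,9 already taken and all letters distinct, the only value for U is 8. So U=8.

Answer: A=9, B=3, D=6, H=5, J=7, L=4, M=2, R=0, U=8, W=1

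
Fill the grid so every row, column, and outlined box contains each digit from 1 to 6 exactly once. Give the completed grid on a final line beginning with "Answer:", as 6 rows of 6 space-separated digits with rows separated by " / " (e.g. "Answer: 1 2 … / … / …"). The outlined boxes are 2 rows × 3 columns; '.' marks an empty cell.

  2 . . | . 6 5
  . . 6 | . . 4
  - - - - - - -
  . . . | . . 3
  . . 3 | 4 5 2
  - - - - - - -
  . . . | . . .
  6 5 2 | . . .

Step 1. [r3c5∈{1}] r3c5's peers cover all but 1 ⇒ r3c5=1.
Step 2. [r5c4∈{1,2,3,5,6}] row 5 places 5 nowhere but r5c4. So r5c4=5.
Step 3. [r2c4∈{1,2,3}] 2 has one home in col 4: r2c4. So r2c4=2.
Step 4. [r2c5∈{3}] r2c5 is down to just 3 ⇒ r2c5=3.
Step 5. [r2c2∈{1}] r2c2 is down to just 1, so r2c2=1.
Step 6. [r5c1∈{1,3,4}] r5c1 is the only open cell in col 1 admitting 3. So r5c1=3.
Step 7. [r5c2∈{4}] r5c2's peers cover all but 4, so r5c2=4.
Step 8. [r6c6∈{1}] only 1 remains possible at r6c6. So r6c6=1.
Step 9. [r3c3∈{4,5}] col 3 places 5 nowhere but r3c3 ⇒ r3c3=5.
Step 10. [r3c4∈{6}] r3c4 is down to just 6, so r3c4=6.
Step 11. [r5c5∈{2}] r5c5 has the single candidate 2. So r5c5=2.
Step 12. [r1c2∈{3}] only 3 remains possible at r1c2, so r1c2=3.
Step 13. [r4c2∈{6}] r4c2's peers cover all but 6, so r4c2=6.
Step 14. [r1c4∈{1}] only 1 remains possible at r1c4. So r1c4=1.
Step 15. [r6c4∈{3}] r6c4 is down to just 3 ⇒ r6c4=3.
Step 16. [r6c5∈{4}] r6c5 has the single candidate 4, so r6c5=4.
Step 17. [r4c1∈{1}] nothing but 1 survives at r4c1 ⇒ r4c1=1.
Step 18. [r2c1∈{5}] nothing but 5 survives at r2c1. So r2c1=5.
Step 19. [r5c3∈{1}] r5c3's peers cover all but 1 ⇒ r5c3=1.
Step 20. [r3c2∈{2}] r3c2's peers cover all but 2 ⇒ r3c2=2.
Step 21. [r5c6∈{6}] r5c6's peers cover all but 6 ⇒ r5c6=6.
Step 22. [r1c3∈{4}] only 4 remains possible at r1c3 ⇒ r1c3=4.
Step 23. [r3c1∈{4}] r3c1 is down to just 4 ⇒ r3c1=4.

Answer: 2 3 4 1 6 5 / 5 1 6 2 3 4 / 4 2 5 6 1 3 / 1 6 3 4 5 2 / 3 4 1 5 2 6 / 6 5 2 3 4 1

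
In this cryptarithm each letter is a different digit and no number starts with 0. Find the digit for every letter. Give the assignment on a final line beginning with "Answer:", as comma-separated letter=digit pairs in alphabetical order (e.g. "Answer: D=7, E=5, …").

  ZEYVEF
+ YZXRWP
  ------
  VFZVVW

Step 1. [col 1: F + P ≡ W (mod 10)] P=8 is one option consistent with column 1 (F + P ≡ W (mod 10), carry-in 0) — take it ⇒ P=8.
Step 2. [col 1: F + P ≡ W (mod 10)] column 1 (F + P ≡ W (mod 10), carry-in 0) doesn't pin W yet; pick W=1 and continue ⇒ W=1.
Step 3. [col 1: F + P ≡ W (mod 10)] column 1 reads F+P+carry(0)=W with P=8, W=1; with digits 1,8 already taken and all letters distinct, the only value for F is 3 ⇒ F=3.
Step 4. [col 2: E + W ≡ V (mod 10)] V=9 is one option consistent with column 2 (E + W ≡ V (mod 10), carry-in 1) — take it ⇒ V=9.
Step 5. [col 2: E + W ≡ V (mod 10)] column 2: given W=1, V=9, carry-in 1, and digits 1,3,8,9 already taken and all letters distinct, E+W≡V (mod 10) forces E=7, so E=7.
Step 6. [col 3: V + R ≡ V (mod 10)] from column 3 (V=9, carry-in 0, digits 1,3,7,8,9 already taken and all letters distinct): R must equal 0, so R=0.
Step 7. [col 4: Y + X ≡ Z (mod 10)] from column 4 (nothing yet, carry-in 0, digits 0,1,3,7,8,9 already taken and all letters distinct): Z must equal 6 ⇒ Z=6.
Step 8. [col 4: Y + X ≡ Z (mod 10)] no forcing yet in column 4 (carry-in 0); Y=2 is free and consistent — try it, so Y=2.
Step 9. [col 4: Y + X ≡ Z (mod 10)] column 4 reads Y+X+carry(0)=Z with Y=2, Z=6; with digits 0,1,2,3,6,7,8,9 already taken and all letters distinct, the only value for X is 4, so X=4.

Answer: E=7, F=3, P=8, R=0, V=9, W=1, X=4, Y=2, Z=6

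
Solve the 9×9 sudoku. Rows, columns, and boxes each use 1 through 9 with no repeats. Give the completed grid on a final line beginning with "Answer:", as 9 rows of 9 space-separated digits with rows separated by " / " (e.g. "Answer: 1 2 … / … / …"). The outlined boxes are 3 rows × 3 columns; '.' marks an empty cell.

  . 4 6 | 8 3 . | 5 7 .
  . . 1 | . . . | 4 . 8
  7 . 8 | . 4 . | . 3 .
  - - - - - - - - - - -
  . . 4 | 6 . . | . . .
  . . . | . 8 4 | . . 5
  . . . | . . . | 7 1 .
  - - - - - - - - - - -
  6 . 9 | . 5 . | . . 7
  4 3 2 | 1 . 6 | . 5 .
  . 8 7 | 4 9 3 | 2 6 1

Step 1. [r6c5∈{2}] nothing but 2 survives at r6c5 ⇒ r6c5=2.
Step 2. [r6c3∈{3,5}] col 3 places 5 nowhere but r6c3. So r6c3=5.
Step 3. [r6c6∈{9}] r6c6's peers cover all but 9. So r6c6=9.
Step 4. [r2c1∈{2,3,5,9}] across row 2, 3 lands solely at r2c1, so r2c1=3.
Step 5. [r8c9∈{9}] only 9 remains possible at r8c9 ⇒ r8c9=9.
Step 6. [r1c1∈{2,9}] 9 has one home in row 1: r1c1. So r1c1=9.
Step 7. [r4c6∈{1,5,7}] 5 has one home in row 4: r4c6. So r4c6=5.
Step 8. [r1c9∈{2}] nothing but 2 survives at r1c9. So r1c9=2.
Step 9. [r2c8∈{9}] r2c8's peers cover all but 9 ⇒ r2c8=9.
Step 10. [r7c6∈{2,8}] across col 6, 8 lands solely at r7c6. So r7c6=8.
Step 11. [r5c8∈{2}] r5c8 has the single candidate 2 ⇒ r5c8=2.
Step 12. [r4c9∈{3}] only 3 remains possible at r4c9. So r4c9=3.
Step 13. [r4c1∈{1,2,8}] across col 1, 2 lands solely at r4c1. So r4c1=2.
Step 14. [r2c6∈{2,7}] r2c6 is the only open cell in col 6 admitting 7. So r2c6=7.
Step 15. [r3c6∈{1,2}] col 6 places 2 nowhere but r3c6 ⇒ r3c6=2.
Step 16. [r5c4∈{3,7}] col 4 places 7 nowhere but r5c4. So r5c4=7.
Step 17. [r7c2∈{1}] r7c2 is down to just 1 ⇒ r7c2=1.
Step 18. [r3c9∈{6}] r3c9's peers cover all but 6, so r3c9=6.
Step 19. [r3c2∈{5}] only 5 remains possible at r3c2, so r3c2=5.
Step 20. [r5c7∈{6,9}] in col 7, 6 fits only at r5c7, so r5c7=6.
Step 21. [r4c7∈{8,9}] col 7 places 9 nowhere but r4c7. So r4c7=9.
Step 22. [r2c4∈{5}] r2c4 is down to just 5. So r2c4=5.
Step 23. [r2c2∈{2}] r2c2 has the single candidate 2 ⇒ r2c2=2.
Step 24. [r6c2∈{6}] r6c2 has the single candidate 6 ⇒ r6c2=6.
Step 25. [r5c2∈{9}] nothing but 9 survives at r5c2. So r5c2=9.
Step 26. [r7c8∈{4}] r7c8 has the single candidate 4, so r7c8=4.
Step 27. [r8c5∈{7}] r8c5 has the single candidate 7 ⇒ r8c5=7.
Step 28. [r4c2∈{7}] nothing but 7 survives at r4c2 ⇒ r4c2=7.
Step 29. [r1c6∈{1}] r1c6's peers cover all but 1 ⇒ r1c6=1.
Step 30. [r7c4∈{2}] only 2 remains possible at r7c4. So r7c4=2.
Step 31. [r4c8∈{8}] r4c8 has the single candidate 8. So r4c8=8.
Step 32. [r9c1∈{5}] r9c1's peers cover all but 5 ⇒ r9c1=5.
Step 33. [r6c9∈{4}] r6c9's peers cover all but 4, so r6c9=4.
Step 34. [r6c1∈{8}] only 8 remains possible at r6c1 ⇒ r6c1=8.
Step 35. [r6c4∈{3}] only 3 remains possible at r6c4, so r6c4=3.
Step 36. [r7c7∈{3}] r7c7 has the single candidate 3. So r7c7=3.
Step 37. [r2c5∈{6}] only 6 remains possible at r2c5 ⇒ r2c5=6.
Step 38. [r5c1∈{1}] only 1 remains possible at r5c1 ⇒ r5c1=1.
Step 39. [r3c4∈{9}] r3c4 has the single candidate 9. So r3c4=9.
Step 40. [r3c7∈{1}] only 1 remains possible at r3c7 ⇒ r3c7=1.
Step 41. [r5c3∈{3}] r5c3's peers cover all but 3. So r5c3=3.
Step 42. [r4c5∈{1}] r4c5 has the single candidate 1 ⇒ r4c5=1.
Step 43. [r8c7∈{8}] r8c7 is down to just 8, so r8c7=8.

Answer: 9 4 6 8 3 1 5 7 2 / 3 2 1 5 6 7 4 9 8 / 7 5 8 9 4 2 1 3 6 / 2 7 4 6 1 5 9 8 3 / 1 9 3 7 8 4 6 2 5 / 8 6 5 3 2 9 7 1 4 / 6 1 9 2 5 8 3 4 7 / 4 3 2 1 7 6 8 5 9 / 5 8 7 4 9 3 2 6 1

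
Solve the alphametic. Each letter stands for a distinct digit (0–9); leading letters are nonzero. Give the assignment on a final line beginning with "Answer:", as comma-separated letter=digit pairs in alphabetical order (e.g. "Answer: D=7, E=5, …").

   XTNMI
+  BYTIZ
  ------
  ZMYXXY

Step 1. [col 1: I + Z ≡ Y (mod 10)] several values work for Y in column 1 (I + Z ≡ Y (mod 10), carry-in 0); try Y=6, so Y=6.
Step 2. [col 1: I + Z ≡ Y (mod 10)] column 1 (I + Z ≡ Y (mod 10), carry-in 0) doesn't pin Z yet; pick Z=1 and continue. So Z=1.
Step 3. [col 1: I + Z ≡ Y (mod 10)] from column 1 (Z=1, Y=6, carry-in 0, digits 1,6 already taken and all letters distinct): I must equal 5. So I=5.
Step 4. [col 2: M + I ≡ X (mod 10)] several values work for X in column 2 (M + I ≡ X (mod 10), carry-in 0); try X=7. So X=7.
Step 5. [col 2: M + I ≡ X (mod 10)] from column 2 (I=5, X=7, carry-in 0, digits 1,5,6,7 already taken and all letters distinct): M must equal 2 ⇒ M=2.
Step 6. [col 3: N + T ≡ X (mod 10)] several values work for N in column 3 (N + T ≡ X (mod 10), carry-in 0); try N=8, so N=8.
Step 7. [col 3: N + T ≡ X (mod 10)] column 3 reads N+T+carry(0)=X with N=8, X=7; with digits 1,2,5,6,7,8 already taken and all letters distinct, the only value for T is 9, so T=9.
Step 8. [col 5: X + B ≡ M (mod 10)] column 5 reads X+B+carry(1)=M with X=7, M=2; with digits 1,2,5,6,7,8,9 already taken and all letters distinct, the only value for B is 4. So B=4.

Answer: B=4, I=5, M=2, N=8, T=9, X=7, Y=6, Z=1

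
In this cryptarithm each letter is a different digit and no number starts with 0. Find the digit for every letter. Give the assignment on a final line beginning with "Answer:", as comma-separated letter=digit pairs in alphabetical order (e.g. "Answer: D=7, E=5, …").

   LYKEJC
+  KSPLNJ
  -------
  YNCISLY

Step 1. [col 1: C + J ≡ Y (mod 10)] several values work for J in column 1 (C + J ≡ Y (mod 10), carry-in 0); try J=7, so J=7.
Step 2. [col 1: C + J ≡ Y (mod 10)] several values work for Y in column 1 (C + J ≡ Y (mod 10), carry-in 0); try Y=1, so Y=1.
Step 3. [col 1: C + J ≡ Y (mod 10)] column 1 reads C+J+carry(0)=Y with J=7, Y=1; with digits 1,7 already taken and all letters distinct, the only value for C is 4 ⇒ C=4.
Step 4. [col 2: J + N ≡ L (mod 10)] column 2 (J + N ≡ L (mod 10), carry-in 1) doesn't pin N yet; pick N=0 and continue ⇒ N=0.
Step 5. [col 2: J + N ≡ L (mod 10)] from column 2 (J=7, N=0, carry-in 1, digits 0,1,4,7 already taken and all letters distinct): L must equal 8. So L=8.
Step 6. [col 3: E + L ≡ S (mod 10)] column 3: given L=8, carry-in 0, and digits 0,1,4,7,8 already taken and all letters distinct, E+L≡S (mod 10) forces S=3. So S=3.
Step 7. [col 3: E + L ≡ S (mod 10)] column 3: given L=8, S=3, carry-in 0, and digits 0,1,3,4,7,8 already taken and all letters distinct, E+L≡S (mod 10) forces E=5 ⇒ E=5.
Step 8. [col 4: K + P ≡ I (mod 10)] in column 4 we have K+P≡I with carry-in 1; given nothing yet and digits 0,1,3,4,5,7,8 already taken and all letters distinct, that pins I to 9. So I=9.
Step 9. [col 4: K + P ≡ I (mod 10)] column 4 (K + P ≡ I (mod 10), carry-in 1) doesn't pin K yet; pick K=2 and continue, so K=2.
Step 10. [col 4: K + P ≡ I (mod 10)] column 4: given K=2, I=9, carry-in 1, and digits 0,1,2,3,4,5,7,8,9 already taken and all letters distinct, K+P≡I (mod 10) forces P=6 ⇒ P=6.

Answer: C=4, E=5, I=9, J=7, K=2, L=8, N=0, P=6, S=3, Y=1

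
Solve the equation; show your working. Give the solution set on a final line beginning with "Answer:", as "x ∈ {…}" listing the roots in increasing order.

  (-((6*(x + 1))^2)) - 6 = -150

Step 1. [(-((6*(x + 1))^2)) - 6 = -150] add 6: x sits inside (… - 6). So sub: -((6*(x + 1))^2) = -144.
Step 2. [-((6*(x + 1))^2) = -144] LHS negated; negate both sides, so neg: (6*(x + 1))^2 = 144.
Step 3. [(6*(x + 1))^2 = 144] 144 ≥ 0, LHS is (·)² — take ±√ ⇒ sqrt: 6*(x + 1) = 12 or -12.
Step 4. [6*(x + 1) = 12 or -12] 6 out front; divide by 6 ⇒ div: x + 1 = 2 or -2.
Step 5. [x + 1 = 2 or -2] the outer +1 inverts by subtracting 1 ⇒ sub: x = 1 or -3.

Answer: x ∈ {-3, 1}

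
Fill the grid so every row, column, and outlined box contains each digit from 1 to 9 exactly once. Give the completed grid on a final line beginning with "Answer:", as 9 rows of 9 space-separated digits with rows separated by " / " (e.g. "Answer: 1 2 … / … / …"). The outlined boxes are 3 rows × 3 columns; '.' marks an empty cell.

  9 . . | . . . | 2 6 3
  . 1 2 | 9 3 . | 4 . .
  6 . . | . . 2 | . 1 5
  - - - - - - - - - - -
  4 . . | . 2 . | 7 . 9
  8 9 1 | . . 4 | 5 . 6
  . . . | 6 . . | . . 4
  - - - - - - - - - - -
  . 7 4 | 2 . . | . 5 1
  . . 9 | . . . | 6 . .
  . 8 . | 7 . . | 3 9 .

Step 1. [r9c5∈{1,4,5,6}] r9c5 is the only open cell in row 9 admitting 4 ⇒ r9c5=4.
Step 2. [r7c7∈{8}] r7c7 is down to just 8 ⇒ r7c7=8.
Step 3. [r5c4∈{3}] only 3 remains possible at r5c4. So r5c4=3.
Step 4. [r2c6∈{5,6,7,8}] r2c6 is the only open cell in row 2 admitting 6. So r2c6=6.
Step 5. [r2c1∈{5,7}] 5 has one home in row 2: r2c1, so r2c1=5.
Step 6. [r6c1∈{2,3,7}] in col 1, 7 fits only at r6c1, so r6c1=7.
Step 7. [r1c6∈{1,5,7,8}] r1c6 is the only open cell in col 6 admitting 7. So r1c6=7.
Step 8. [r3c5∈{8}] r3c5 is down to just 8 ⇒ r3c5=8.
Step 9. [r6c2∈{2,3,5}] r6c2 is the only open cell in box 4 admitting 2. So r6c2=2.
Step 10. [r7c1∈{3}] only 3 remains possible at r7c1. So r7c1=3.
Step 11. [r8c2∈{5}] r8c2 has the single candidate 5. So r8c2=5.
Step 12. [r8c5∈{1}] r8c5 is down to just 1, so r8c5=1.
Step 13. [r1c4∈{1,4,5}] in row 1, 1 fits only at r1c4. So r1c4=1.
Step 14. [r4c4∈{5,8}] r4c4 is the only open cell in col 4 admitting 5. So r4c4=5.
Step 15. [r8c1∈{2}] r8c1 is down to just 2. So r8c1=2.
Step 16. [r4c2∈{3,6}] 6 has one home in col 2: r4c2 ⇒ r4c2=6.
Step 17. [r4c3∈{3}] r4c3 is down to just 3 ⇒ r4c3=3.
Step 18. [r4c8∈{8}] nothing but 8 survives at r4c8. So r4c8=8.
Step 19. [r6c6∈{1,8,9}] r6c6 is the only open cell in row 6 admitting 8 ⇒ r6c6=8.
Step 20. [r8c9∈{7}] nothing but 7 survives at r8c9. So r8c9=7.
Step 21. [r3c2∈{3,4}] 3 has one home in row 3: r3c2 ⇒ r3c2=3.
Step 22. [r7c5∈{6,9}] r7c5 is the only open cell in row 7 admitting 6, so r7c5=6.
Step 23. [r1c5∈{5}] nothing but 5 survives at r1c5 ⇒ r1c5=5.
Step 24. [r1c3∈{8}] r1c3 is down to just 8, so r1c3=8.
Step 25. [r5c5∈{7}] only 7 remains possible at r5c5 ⇒ r5c5=7.
Step 26. [r8c4∈{8}] r8c4 is down to just 8. So r8c4=8.
Step 27. [r6c8∈{3}] r6c8 has the single candidate 3, so r6c8=3.
Step 28. [r8c6∈{3}] only 3 remains possible at r8c6 ⇒ r8c6=3.
Step 29. [r2c9∈{8}] r2c9 is down to just 8, so r2c9=8.
Step 30. [r6c5∈{9}] r6c5 has the single candidate 9 ⇒ r6c5=9.
Step 31. [r9c6∈{5}] only 5 remains possible at r9c6. So r9c6=5.
Step 32. [r9c9∈{2}] r9c9 has the single candidate 2, so r9c9=2.
Step 33. [r3c3∈{7}] r3c3's peers cover all but 7. So r3c3=7.
Step 34. [r7c6∈{9}] only 9 remains possible at r7c6 ⇒ r7c6=9.
Step 35. [r4c6∈{1}] r4c6's peers cover all but 1 ⇒ r4c6=1.
Step 36. [r6c7∈{1}] r6c7's peers cover all but 1 ⇒ r6c7=1.
Step 37. [r8c8∈{4}] r8c8's peers cover all but 4. So r8c8=4.
Step 38. [r3c4∈{4}] only 4 remains possible at r3c4, so r3c4=4.
Step 39. [r9c1∈{1}] r9c1 has the single candidate 1 ⇒ r9c1=1.
Step 40. [r3c7∈{9}] nothing but 9 survives at r3c7 ⇒ r3c7=9.
Step 41. [r2c8∈{7}] only 7 remains possible at r2c8. So r2c8=7.
Step 42. [r1c2∈{4}] r1c2 has the single candidate 4 ⇒ r1c2=4.
Step 43. [r9c3∈{6}] r9c3 is down to just 6, so r9c3=6.
Step 44. [r5c8∈{2}] r5c8's peers cover all but 2. So r5c8=2.
Step 45. [r6c3∈{5}] r6c3 has the single candidate 5. So r6c3=5.

Answer: 9 4 8 1 5 7 2 6 3 / 5 1 2 9 3 6 4 7 8 / 6 3 7 4 8 2 9 1 5 / 4 6 3 5 2 1 7 8 9 / 8 9 1 3 7 4 5 2 6 / 7 2 5 6 9 8 1 3 4 / 3 7 4 2 6 9 8 5 1 / 2 5 9 8 1 3 6 4 7 / 1 8 6 7 4 5 3 9 2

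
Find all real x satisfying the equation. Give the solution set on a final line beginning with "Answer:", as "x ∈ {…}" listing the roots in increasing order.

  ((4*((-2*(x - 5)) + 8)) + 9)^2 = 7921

Step 1. [((4*((-2*(x - 5)) + 8)) + 9)^2 = 7921] 7921 ≥ 0, LHS is (·)² — take ±√. So sqrt: (4*((-2*(x - 5)) + 8)) + 9 = 89 or -89.
Step 2. [(4*((-2*(x - 5)) + 8)) + 9 = 89 or -89] 9 comes off first (subtract 9), so sub: 4*((-2*(x - 5)) + 8) = 80 or -98.
Step 3. [4*((-2*(x - 5)) + 8) = 80 or -98] LHS = 4·(…); ÷4 both sides ⇒ div: (-2*(x - 5)) + 8 = 20 or -49/2.
Step 4. [(-2*(x - 5)) + 8 = 20 or -49/2] peel the +8: subtract 8 from each side, so sub: -2*(x - 5) = 12 or -65/2.
Step 5. [-2*(x - 5) = 12 or -65/2] LHS = -2·(…); ÷-2 both sides ⇒ div: x - 5 = -6 or 65/4.
Step 6. [x - 5 = -6 or 65/4] -5 is outermost — add 5 both sides. So sub: x = -1 or 85/4.

Answer: x ∈ {-1, 85/4}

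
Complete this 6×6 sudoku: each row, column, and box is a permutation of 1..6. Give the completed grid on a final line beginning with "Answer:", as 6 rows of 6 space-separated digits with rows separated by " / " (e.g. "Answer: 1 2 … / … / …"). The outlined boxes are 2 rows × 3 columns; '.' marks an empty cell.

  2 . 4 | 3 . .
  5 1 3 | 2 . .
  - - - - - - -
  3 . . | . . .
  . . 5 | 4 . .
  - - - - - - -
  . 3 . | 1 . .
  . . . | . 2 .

Step 1. [r1c2∈{6}] r1c2's peers cover all but 6 ⇒ r1c2=6.
Step 2. [r6c6∈{3,4,5,6}] across row 6, 3 lands solely at r6c6, so r6c6=3.
Step 3. [r4c2∈{2}] r4c2 has the single candidate 2, so r4c2=2.
Step 4. [r3c6∈{1,2,5,6}] in row 3, 2 fits only at r3c6, so r3c6=2.
Step 5. [r4c5∈{1,3,6}] row 4 places 3 nowhere but r4c5 ⇒ r4c5=3.
Step 6. [r6c2∈{4,5}] 5 has one home in col 2: r6c2, so r6c2=5.
Step 7. [r6c4∈{6}] only 6 remains possible at r6c4. So r6c4=6.
Step 8. [r6c3∈{1}] nothing but 1 survives at r6c3 ⇒ r6c3=1.
Step 9. [r3c5∈{1,5,6}] 1 has one home in row 3: r3c5. So r3c5=1.
Step 10. [r2c5∈{4,6}] 6 has one home in col 5: r2c5, so r2c5=6.
Step 11. [r5c5∈{4,5}] r5c5 is the only open cell in col 5 admitting 4. So r5c5=4.
Step 12. [r5c1∈{6}] r5c1's peers cover all but 6, so r5c1=6.
Step 13. [r1c6∈{1,5}] in row 1, 1 fits only at r1c6. So r1c6=1.
Step 14. [r5c6∈{5}] r5c6 is down to just 5. So r5c6=5.
Step 15. [r3c4∈{5}] r3c4 is down to just 5, so r3c4=5.
Step 16. [r3c2∈{4}] r3c2 is down to just 4 ⇒ r3c2=4.
Step 17. [r3c3∈{6}] only 6 remains possible at r3c3, so r3c3=6.
Step 18. [r4c1∈{1}] only 1 remains possible at r4c1 ⇒ r4c1=1.
Step 19. [r4c6∈{6}] r4c6 is down to just 6. So r4c6=6.
Step 20. [r5c3∈{2}] r5c3's peers cover all but 2. So r5c3=2.
Step 21. [r6c1∈{4}] only 4 remains possible at r6c1, so r6c1=4.
Step 22. [r2c6∈{4}] r2c6 is down to just 4, so r2c6=4.
Step 23. [r1c5∈{5}] r1c5 is down to just 5. So r1c5=5.

Answer: 2 6 4 3 5 1 / 5 1 3 2 6 4 / 3 4 6 5 1 2 / 1 2 5 4 3 6 / 6 3 2 1 4 5 / 4 5 1 6 2 3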